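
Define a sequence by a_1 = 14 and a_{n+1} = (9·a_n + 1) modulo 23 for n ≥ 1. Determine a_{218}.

Listing terms: a_1 = 14, a_2 = 12, a_3 = 17, a_4 = 16, a_5 = 7, a_6 = 18, a_7 = 2, a_8 = 19, a_9 = 11, a_{10} = 8, a_{11} = 4, a_{12} = 14.
Since a_{12} = a_1 = 14, the sequence is periodic with period 11.
So a_{218} = a_{1 + ((218-1) mod 11)} = a_9 = 11.

11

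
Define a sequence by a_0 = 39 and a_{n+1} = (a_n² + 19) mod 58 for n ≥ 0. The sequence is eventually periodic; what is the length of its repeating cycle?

4

Computing terms: a_0 = 39; a_1 = 32; a_2 = 57; a_3 = 20; a_4 = 13; a_5 = 14; a_6 = 41; a_7 = 18; a_8 = 53; a_9 = 44; a_{10} = 41.
Since a_{10} = a_6 = 41, the sequence is eventually periodic: after a pre-period of length 6 it cycles with period 4.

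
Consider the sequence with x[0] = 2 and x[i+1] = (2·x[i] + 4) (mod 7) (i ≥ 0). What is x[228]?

2

We have x[0] = 2; x[1] = 1; x[2] = 6; x[3] = 2.
The sequence repeats with period 3.
(228 - 0) mod 3 = 0, so x[228] = x[0] = 2.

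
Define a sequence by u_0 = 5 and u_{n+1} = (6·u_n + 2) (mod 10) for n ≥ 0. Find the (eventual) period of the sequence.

5

Computing terms: u_0 = 5; u_1 = 2; u_2 = 4; u_3 = 6; u_4 = 8; u_5 = 0; u_6 = 2.
Since u_6 = u_1 = 2, the sequence is eventually periodic: after a pre-period of length 1 it cycles with period 5.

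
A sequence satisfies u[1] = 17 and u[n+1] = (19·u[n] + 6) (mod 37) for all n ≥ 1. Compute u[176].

Computing terms: u[1] = 17,  u[2] = 33,  u[3] = 4,  u[4] = 8,  u[5] = 10,  u[6] = 11,  u[7] = 30,  u[8] = 21,  u[9] = 35,  u[10] = 5,  u[11] = 27,  u[12] = 1,  u[13] = 25,  u[14] = 0,  u[15] = 6,  u[16] = 9,  u[17] = 29,  u[18] = 2,  u[19] = 7,  u[20] = 28,  u[21] = 20,  u[22] = 16,  u[23] = 14,  u[24] = 13,  u[25] = 31,  u[26] = 3,  u[27] = 26,  u[28] = 19,  u[29] = 34,  u[30] = 23,  u[31] = 36,  u[32] = 24,  u[33] = 18,  u[34] = 15,  u[35] = 32,  u[36] = 22,  u[37] = 17.
The sequence repeats with period 36.
So u[176] = u[1 + ((176-1) mod 36)] = u[32] = 24.

24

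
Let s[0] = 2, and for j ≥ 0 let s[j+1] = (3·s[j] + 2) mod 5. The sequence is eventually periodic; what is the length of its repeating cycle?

Listing terms: s[0] = 2; s[1] = 3; s[2] = 1; s[3] = 0; s[4] = 2.
Since s[4] = s[0] = 2, the sequence is periodic with period 4.

4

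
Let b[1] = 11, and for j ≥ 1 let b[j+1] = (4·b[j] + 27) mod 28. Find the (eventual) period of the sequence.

Listing terms: b[1] = 11,  b[2] = 15,  b[3] = 3,  b[4] = 11.
The sequence repeats with period 3.

3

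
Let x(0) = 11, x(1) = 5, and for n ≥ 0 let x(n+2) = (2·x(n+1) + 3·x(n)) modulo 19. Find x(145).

We have x(0) = 11,  x(1) = 5,  x(2) = 5,  x(3) = 6,  x(4) = 8,  x(5) = 15,  x(6) = 16,  x(7) = 1,  x(8) = 12,  x(9) = 8,  x(10) = 14,  x(11) = 14,  x(12) = 13,  x(13) = 11,  x(14) = 4,  x(15) = 3,  x(16) = 18,  x(17) = 7,  x(18) = 11,  x(19) = 5.
Since (x(18), x(19)) = (x(0), x(1)) = (11, 5) (two consecutive terms determine the rest), the sequence is periodic with period 18.
So x(145) = x(0 + ((145-0) mod 18)) = x(1) = 5.

5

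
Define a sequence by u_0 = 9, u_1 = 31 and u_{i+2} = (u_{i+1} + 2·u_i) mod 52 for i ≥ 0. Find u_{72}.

9

Computing terms: u_0 = 9,  u_1 = 31,  u_2 = 49,  u_3 = 7,  u_4 = 1,  u_5 = 15,  u_6 = 17,  u_7 = 47,  u_8 = 29,  u_9 = 19,  u_{10} = 25,  u_{11} = 11,  u_{12} = 9,  u_{13} = 31.
The sequence repeats with period 12.
(72 - 0) mod 12 = 0, so u_{72} = u_0 = 9.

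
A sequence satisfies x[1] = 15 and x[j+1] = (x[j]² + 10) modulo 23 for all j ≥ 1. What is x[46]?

x[1] = 15; x[2] = 5; x[3] = 12; x[4] = 16; x[5] = 13; x[6] = 18; x[7] = 12.
Since x[7] = x[3] = 12, the sequence is eventually periodic: after a pre-period of length 2 it cycles with period 4.
For j ≥ 3, x[j] depends only on (j - 3) mod 4. (46 - 3) mod 4 = 3, so x[46] = x[6] = 18.

18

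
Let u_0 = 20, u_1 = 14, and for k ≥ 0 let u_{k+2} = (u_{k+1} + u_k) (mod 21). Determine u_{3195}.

15

u_0 = 20, u_1 = 14, u_2 = 13, u_3 = 6, u_4 = 19, u_5 = 4, u_6 = 2, u_7 = 6, u_8 = 8, u_9 = 14, u_{10} = 1, u_{11} = 15, u_{12} = 16, u_{13} = 10, u_{14} = 5, u_{15} = 15, u_{16} = 20, u_{17} = 14.
The sequence repeats with period 16.
So u_{3195} = u_{0 + ((3195-0) mod 16)} = u_{11} = 15.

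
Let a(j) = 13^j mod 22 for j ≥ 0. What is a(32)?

15

Listing terms: a(0) = 1, a(1) = 13, a(2) = 15, a(3) = 19, a(4) = 5, a(5) = 21, a(6) = 9, a(7) = 7, a(8) = 3, a(9) = 17, a(10) = 1.
Since a(10) = a(0) = 1, the sequence is periodic with period 10.
So a(32) = a(0 + ((32-0) mod 10)) = a(2) = 15.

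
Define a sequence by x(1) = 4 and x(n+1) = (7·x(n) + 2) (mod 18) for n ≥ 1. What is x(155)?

12

Listing terms: x(1) = 4,  x(2) = 12,  x(3) = 14,  x(4) = 10,  x(5) = 0,  x(6) = 2,  x(7) = 16,  x(8) = 6,  x(9) = 8,  x(10) = 4.
Since x(10) = x(1) = 4, the sequence is periodic with period 9.
So x(155) = x(1 + ((155-1) mod 9)) = x(2) = 12.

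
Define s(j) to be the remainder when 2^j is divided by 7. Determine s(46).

2

s(0) = 1; s(1) = 2; s(2) = 4; s(3) = 1.
The sequence repeats with period 3.
So s(46) = s(0 + ((46-0) mod 3)) = s(1) = 2.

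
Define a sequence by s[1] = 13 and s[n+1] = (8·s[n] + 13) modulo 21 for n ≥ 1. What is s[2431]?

19

Listing terms: s[1] = 13,  s[2] = 12,  s[3] = 4,  s[4] = 3,  s[5] = 16,  s[6] = 15,  s[7] = 7,  s[8] = 6,  s[9] = 19,  s[10] = 18,  s[11] = 10,  s[12] = 9,  s[13] = 1,  s[14] = 0,  s[15] = 13.
Since s[15] = s[1] = 13, the sequence is periodic with period 14.
(2431 - 1) mod 14 = 8, so s[2431] = s[9] = 19.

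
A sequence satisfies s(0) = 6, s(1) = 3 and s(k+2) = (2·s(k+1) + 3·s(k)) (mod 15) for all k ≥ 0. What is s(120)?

We have s(0) = 6,  s(1) = 3,  s(2) = 9,  s(3) = 12,  s(4) = 6,  s(5) = 3.
The sequence repeats with period 4.
So s(120) = s(0 + ((120-0) mod 4)) = s(0) = 6.

6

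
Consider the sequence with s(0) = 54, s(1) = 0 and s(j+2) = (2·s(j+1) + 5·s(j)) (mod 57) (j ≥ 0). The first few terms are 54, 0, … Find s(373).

Listing terms: s(0) = 54; s(1) = 0; s(2) = 42; s(3) = 27; s(4) = 36; s(5) = 36; s(6) = 24; s(7) = 0; s(8) = 6; s(9) = 12; s(10) = 54; s(11) = 54; s(12) = 36; s(13) = 0; s(14) = 9; s(15) = 18; s(16) = 24; s(17) = 24; s(18) = 54; s(19) = 0.
Since (s(18), s(19)) = (s(0), s(1)) = (54, 0) (two consecutive terms determine the rest), the sequence is periodic with period 18.
So s(373) = s(0 + ((373-0) mod 18)) = s(13) = 0.

0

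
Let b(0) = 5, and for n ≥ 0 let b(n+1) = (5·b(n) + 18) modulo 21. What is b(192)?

5

Computing terms: b(0) = 5,  b(1) = 1,  b(2) = 2,  b(3) = 7,  b(4) = 11,  b(5) = 10,  b(6) = 5.
Since b(6) = b(0) = 5, the sequence is periodic with period 6.
So b(192) = b(0 + ((192-0) mod 6)) = b(0) = 5.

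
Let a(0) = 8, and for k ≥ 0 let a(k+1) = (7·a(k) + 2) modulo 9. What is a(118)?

Listing terms: a(0) = 8,  a(1) = 4,  a(2) = 3,  a(3) = 5,  a(4) = 1,  a(5) = 0,  a(6) = 2,  a(7) = 7,  a(8) = 6,  a(9) = 8.
Since a(9) = a(0) = 8, the sequence is periodic with period 9.
So a(118) = a(0 + ((118-0) mod 9)) = a(1) = 4.

4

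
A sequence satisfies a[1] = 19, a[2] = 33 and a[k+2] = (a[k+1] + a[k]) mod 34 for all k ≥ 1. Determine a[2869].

a[1] = 19, a[2] = 33, a[3] = 18, a[4] = 17, a[5] = 1, a[6] = 18, a[7] = 19, a[8] = 3, a[9] = 22, a[10] = 25, a[11] = 13, a[12] = 4, a[13] = 17, a[14] = 21, a[15] = 4, a[16] = 25, a[17] = 29, a[18] = 20, a[19] = 15, a[20] = 1, a[21] = 16, a[22] = 17, a[23] = 33, a[24] = 16, a[25] = 15, a[26] = 31, a[27] = 12, a[28] = 9, a[29] = 21, a[30] = 30, a[31] = 17, a[32] = 13, a[33] = 30, a[34] = 9, a[35] = 5, a[36] = 14, a[37] = 19, a[38] = 33.
Since (a[37], a[38]) = (a[1], a[2]) = (19, 33) (two consecutive terms determine the rest), the sequence is periodic with period 36.
(2869 - 1) mod 36 = 24, so a[2869] = a[25] = 15.

15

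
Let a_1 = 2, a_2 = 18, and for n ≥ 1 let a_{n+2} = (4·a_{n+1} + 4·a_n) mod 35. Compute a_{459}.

Listing terms: a_1 = 2,  a_2 = 18,  a_3 = 10,  a_4 = 7,  a_5 = 33,  a_6 = 20,  a_7 = 2,  a_8 = 18.
Since (a_7, a_8) = (a_1, a_2) = (2, 18) (two consecutive terms determine the rest), the sequence is periodic with period 6.
(459 - 1) mod 6 = 2, so a_{459} = a_3 = 10.

10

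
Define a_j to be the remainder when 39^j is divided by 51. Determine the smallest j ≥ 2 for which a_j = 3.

13

Listing terms: a_1 = 39,  a_2 = 42,  a_3 = 6,  a_4 = 30,  a_5 = 48,  a_6 = 36,  a_7 = 27,  a_8 = 33,  a_9 = 12,  a_{10} = 9,  a_{11} = 45,  a_{12} = 21,  a_{13} = 3,  a_{14} = 15,  a_{15} = 24,  a_{16} = 18,  a_{17} = 39.
The sequence repeats with period 16.
The value 3 first appears (with j ≥ 2) at a_{13}.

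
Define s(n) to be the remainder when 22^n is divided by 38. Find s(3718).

16

Listing terms: s(1) = 22; s(2) = 28; s(3) = 8; s(4) = 24; s(5) = 34; s(6) = 26; s(7) = 2; s(8) = 6; s(9) = 18; s(10) = 16; s(11) = 10; s(12) = 30; s(13) = 14; s(14) = 4; s(15) = 12; s(16) = 36; s(17) = 32; s(18) = 20; s(19) = 22.
Since s(19) = s(1) = 22, the sequence is periodic with period 18.
(3718 - 1) mod 18 = 9, so s(3718) = s(10) = 16.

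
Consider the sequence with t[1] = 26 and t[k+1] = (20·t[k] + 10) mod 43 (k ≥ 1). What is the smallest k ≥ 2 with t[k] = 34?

27

Listing terms: t[1] = 26,  t[2] = 14,  t[3] = 32,  t[4] = 5,  t[5] = 24,  t[6] = 17,  t[7] = 6,  t[8] = 1,  t[9] = 30,  t[10] = 8,  t[11] = 41,  t[12] = 13,  t[13] = 12,  t[14] = 35,  t[15] = 22,  t[16] = 20,  t[17] = 23,  t[18] = 40,  t[19] = 36,  t[20] = 42,  t[21] = 33,  t[22] = 25,  t[23] = 37,  t[24] = 19,  t[25] = 3,  t[26] = 27,  t[27] = 34,  t[28] = 2,  t[29] = 7,  t[30] = 21,  t[31] = 0,  t[32] = 10,  t[33] = 38,  t[34] = 39,  t[35] = 16,  t[36] = 29,  t[37] = 31,  t[38] = 28,  t[39] = 11,  t[40] = 15,  t[41] = 9,  t[42] = 18,  t[43] = 26.
The sequence repeats with period 42.
The value 34 first appears (with k ≥ 2) at t[27].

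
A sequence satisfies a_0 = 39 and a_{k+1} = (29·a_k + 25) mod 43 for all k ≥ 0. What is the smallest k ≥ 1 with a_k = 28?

3

We have a_0 = 39,  a_1 = 38,  a_2 = 9,  a_3 = 28,  a_4 = 20,  a_5 = 3,  a_6 = 26,  a_7 = 5,  a_8 = 41,  a_9 = 10,  a_{10} = 14,  a_{11} = 1,  a_{12} = 11,  a_{13} = 0,  a_{14} = 25,  a_{15} = 19,  a_{16} = 17,  a_{17} = 2,  a_{18} = 40,  a_{19} = 24,  a_{20} = 33,  a_{21} = 36,  a_{22} = 37,  a_{23} = 23,  a_{24} = 4,  a_{25} = 12,  a_{26} = 29,  a_{27} = 6,  a_{28} = 27,  a_{29} = 34,  a_{30} = 22,  a_{31} = 18,  a_{32} = 31,  a_{33} = 21,  a_{34} = 32,  a_{35} = 7,  a_{36} = 13,  a_{37} = 15,  a_{38} = 30,  a_{39} = 35,  a_{40} = 8,  a_{41} = 42,  a_{42} = 39.
The sequence repeats with period 42.
The value 28 first appears (with k ≥ 1) at a_3.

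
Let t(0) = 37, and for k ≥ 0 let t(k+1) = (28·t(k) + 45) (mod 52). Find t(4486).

21

Listing terms: t(0) = 37,  t(1) = 41,  t(2) = 49,  t(3) = 13,  t(4) = 45,  t(5) = 5,  t(6) = 29,  t(7) = 25,  t(8) = 17,  t(9) = 1,  t(10) = 21,  t(11) = 9,  t(12) = 37.
The sequence repeats with period 12.
(4486 - 0) mod 12 = 10, so t(4486) = t(10) = 21.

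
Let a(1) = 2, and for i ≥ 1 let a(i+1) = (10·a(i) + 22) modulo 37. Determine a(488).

5

a(1) = 2,  a(2) = 5,  a(3) = 35,  a(4) = 2.
Since a(4) = a(1) = 2, the sequence is periodic with period 3.
(488 - 1) mod 3 = 1, so a(488) = a(2) = 5.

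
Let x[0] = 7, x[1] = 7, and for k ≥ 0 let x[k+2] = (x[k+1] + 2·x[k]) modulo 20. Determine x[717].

x[0] = 7; x[1] = 7; x[2] = 1; x[3] = 15; x[4] = 17; x[5] = 7; x[6] = 1.
Since (x[5], x[6]) = (x[1], x[2]) = (7, 1) (two consecutive terms determine the rest), the sequence is eventually periodic: after a pre-period of length 1 it cycles with period 4.
For k ≥ 1, x[k] depends only on (k - 1) mod 4. (717 - 1) mod 4 = 0, so x[717] = x[1] = 7.

7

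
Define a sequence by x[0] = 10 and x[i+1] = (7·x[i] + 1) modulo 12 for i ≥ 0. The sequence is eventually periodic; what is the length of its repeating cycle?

We have x[0] = 10,  x[1] = 11,  x[2] = 6,  x[3] = 7,  x[4] = 2,  x[5] = 3,  x[6] = 10.
The sequence repeats with period 6.

6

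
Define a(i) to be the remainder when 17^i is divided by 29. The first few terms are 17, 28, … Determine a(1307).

Listing terms: a(1) = 17, a(2) = 28, a(3) = 12, a(4) = 1, a(5) = 17.
Since a(5) = a(1) = 17, the sequence is periodic with period 4.
(1307 - 1) mod 4 = 2, so a(1307) = a(3) = 12.

12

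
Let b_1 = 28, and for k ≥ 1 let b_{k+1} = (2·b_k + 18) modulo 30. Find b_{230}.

14

b_1 = 28,  b_2 = 14,  b_3 = 16,  b_4 = 20,  b_5 = 28.
The sequence repeats with period 4.
So b_{230} = b_{1 + ((230-1) mod 4)} = b_2 = 14.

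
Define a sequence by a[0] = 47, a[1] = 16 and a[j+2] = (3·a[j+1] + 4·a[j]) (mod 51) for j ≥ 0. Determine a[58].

a[0] = 47,  a[1] = 16,  a[2] = 32,  a[3] = 7,  a[4] = 47,  a[5] = 16.
The sequence repeats with period 4.
So a[58] = a[0 + ((58-0) mod 4)] = a[2] = 32.

32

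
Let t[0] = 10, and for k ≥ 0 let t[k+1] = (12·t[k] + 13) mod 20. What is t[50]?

t[0] = 10; t[1] = 13; t[2] = 9; t[3] = 1; t[4] = 5; t[5] = 13.
Since t[5] = t[1] = 13, the sequence is eventually periodic: after a pre-period of length 1 it cycles with period 4.
For k ≥ 1, t[k] depends only on (k - 1) mod 4. (50 - 1) mod 4 = 1, so t[50] = t[2] = 9.

9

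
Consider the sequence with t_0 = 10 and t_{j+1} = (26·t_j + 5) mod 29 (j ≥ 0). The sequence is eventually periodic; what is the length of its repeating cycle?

t_0 = 10, t_1 = 4, t_2 = 22, t_3 = 26, t_4 = 14, t_5 = 21, t_6 = 0, t_7 = 5, t_8 = 19, t_9 = 6, t_{10} = 16, t_{11} = 15, t_{12} = 18, t_{13} = 9, t_{14} = 7, t_{15} = 13, t_{16} = 24, t_{17} = 20, t_{18} = 3, t_{19} = 25, t_{20} = 17, t_{21} = 12, t_{22} = 27, t_{23} = 11, t_{24} = 1, t_{25} = 2, t_{26} = 28, t_{27} = 8, t_{28} = 10.
Since t_{28} = t_0 = 10, the sequence is periodic with period 28.

28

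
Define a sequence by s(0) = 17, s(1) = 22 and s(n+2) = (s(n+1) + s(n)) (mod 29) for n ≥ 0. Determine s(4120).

13

We have s(0) = 17,  s(1) = 22,  s(2) = 10,  s(3) = 3,  s(4) = 13,  s(5) = 16,  s(6) = 0,  s(7) = 16,  s(8) = 16,  s(9) = 3,  s(10) = 19,  s(11) = 22,  s(12) = 12,  s(13) = 5,  s(14) = 17,  s(15) = 22.
Since (s(14), s(15)) = (s(0), s(1)) = (17, 22) (two consecutive terms determine the rest), the sequence is periodic with period 14.
(4120 - 0) mod 14 = 4, so s(4120) = s(4) = 13.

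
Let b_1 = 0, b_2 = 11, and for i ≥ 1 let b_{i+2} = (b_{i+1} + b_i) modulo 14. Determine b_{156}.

13

b_1 = 0,  b_2 = 11,  b_3 = 11,  b_4 = 8,  b_5 = 5,  b_6 = 13,  b_7 = 4,  b_8 = 3,  b_9 = 7,  b_{10} = 10,  b_{11} = 3,  b_{12} = 13,  b_{13} = 2,  b_{14} = 1,  b_{15} = 3,  b_{16} = 4,  b_{17} = 7,  b_{18} = 11,  b_{19} = 4,  b_{20} = 1,  b_{21} = 5,  b_{22} = 6,  b_{23} = 11,  b_{24} = 3,  b_{25} = 0,  b_{26} = 3,  b_{27} = 3,  b_{28} = 6,  b_{29} = 9,  b_{30} = 1,  b_{31} = 10,  b_{32} = 11,  b_{33} = 7,  b_{34} = 4,  b_{35} = 11,  b_{36} = 1,  b_{37} = 12,  b_{38} = 13,  b_{39} = 11,  b_{40} = 10,  b_{41} = 7,  b_{42} = 3,  b_{43} = 10,  b_{44} = 13,  b_{45} = 9,  b_{46} = 8,  b_{47} = 3,  b_{48} = 11,  b_{49} = 0,  b_{50} = 11.
The sequence repeats with period 48.
(156 - 1) mod 48 = 11, so b_{156} = b_{12} = 13.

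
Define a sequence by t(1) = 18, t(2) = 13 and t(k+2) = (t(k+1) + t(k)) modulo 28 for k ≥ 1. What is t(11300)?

t(1) = 18; t(2) = 13; t(3) = 3; t(4) = 16; t(5) = 19; t(6) = 7; t(7) = 26; t(8) = 5; t(9) = 3; t(10) = 8; t(11) = 11; t(12) = 19; t(13) = 2; t(14) = 21; t(15) = 23; t(16) = 16; t(17) = 11; t(18) = 27; t(19) = 10; t(20) = 9; t(21) = 19; t(22) = 0; t(23) = 19; t(24) = 19; t(25) = 10; t(26) = 1; t(27) = 11; t(28) = 12; t(29) = 23; t(30) = 7; t(31) = 2; t(32) = 9; t(33) = 11; t(34) = 20; t(35) = 3; t(36) = 23; t(37) = 26; t(38) = 21; t(39) = 19; t(40) = 12; t(41) = 3; t(42) = 15; t(43) = 18; t(44) = 5; t(45) = 23; t(46) = 0; t(47) = 23; t(48) = 23; t(49) = 18; t(50) = 13.
The sequence repeats with period 48.
(11300 - 1) mod 48 = 19, so t(11300) = t(20) = 9.

9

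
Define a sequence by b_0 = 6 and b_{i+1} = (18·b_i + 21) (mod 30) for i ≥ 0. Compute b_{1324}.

Computing terms: b_0 = 6; b_1 = 9; b_2 = 3; b_3 = 15; b_4 = 21; b_5 = 9.
Since b_5 = b_1 = 9, the sequence is eventually periodic: after a pre-period of length 1 it cycles with period 4.
For i ≥ 1, b_i depends only on (i - 1) mod 4. (1324 - 1) mod 4 = 3, so b_{1324} = b_4 = 21.

21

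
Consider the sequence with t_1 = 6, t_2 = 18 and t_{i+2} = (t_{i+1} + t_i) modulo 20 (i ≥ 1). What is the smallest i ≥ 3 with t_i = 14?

We have t_1 = 6; t_2 = 18; t_3 = 4; t_4 = 2; t_5 = 6; t_6 = 8; t_7 = 14; t_8 = 2; t_9 = 16; t_{10} = 18; t_{11} = 14; t_{12} = 12; t_{13} = 6; t_{14} = 18.
Since (t_{13}, t_{14}) = (t_1, t_2) = (6, 18) (two consecutive terms determine the rest), the sequence is periodic with period 12.
The value 14 first appears (with i ≥ 3) at t_7.

7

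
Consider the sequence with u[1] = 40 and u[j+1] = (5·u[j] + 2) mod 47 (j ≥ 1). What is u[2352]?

38

Listing terms: u[1] = 40; u[2] = 14; u[3] = 25; u[4] = 33; u[5] = 26; u[6] = 38; u[7] = 4; u[8] = 22; u[9] = 18; u[10] = 45; u[11] = 39; u[12] = 9; u[13] = 0; u[14] = 2; u[15] = 12; u[16] = 15; u[17] = 30; u[18] = 11; u[19] = 10; u[20] = 5; u[21] = 27; u[22] = 43; u[23] = 29; u[24] = 6; u[25] = 32; u[26] = 21; u[27] = 13; u[28] = 20; u[29] = 8; u[30] = 42; u[31] = 24; u[32] = 28; u[33] = 1; u[34] = 7; u[35] = 37; u[36] = 46; u[37] = 44; u[38] = 34; u[39] = 31; u[40] = 16; u[41] = 35; u[42] = 36; u[43] = 41; u[44] = 19; u[45] = 3; u[46] = 17; u[47] = 40.
Since u[47] = u[1] = 40, the sequence is periodic with period 46.
So u[2352] = u[1 + ((2352-1) mod 46)] = u[6] = 38.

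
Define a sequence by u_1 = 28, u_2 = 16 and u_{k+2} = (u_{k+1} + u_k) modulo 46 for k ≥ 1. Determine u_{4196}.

u_1 = 28, u_2 = 16, u_3 = 44, u_4 = 14, u_5 = 12, u_6 = 26, u_7 = 38, u_8 = 18, u_9 = 10, u_{10} = 28, u_{11} = 38, u_{12} = 20, u_{13} = 12, u_{14} = 32, u_{15} = 44, u_{16} = 30, u_{17} = 28, u_{18} = 12, u_{19} = 40, u_{20} = 6, u_{21} = 0, u_{22} = 6, u_{23} = 6, u_{24} = 12, u_{25} = 18, u_{26} = 30, u_{27} = 2, u_{28} = 32, u_{29} = 34, u_{30} = 20, u_{31} = 8, u_{32} = 28, u_{33} = 36, u_{34} = 18, u_{35} = 8, u_{36} = 26, u_{37} = 34, u_{38} = 14, u_{39} = 2, u_{40} = 16, u_{41} = 18, u_{42} = 34, u_{43} = 6, u_{44} = 40, u_{45} = 0, u_{46} = 40, u_{47} = 40, u_{48} = 34, u_{49} = 28, u_{50} = 16.
Since (u_{49}, u_{50}) = (u_1, u_2) = (28, 16) (two consecutive terms determine the rest), the sequence is periodic with period 48.
(4196 - 1) mod 48 = 19, so u_{4196} = u_{20} = 6.

6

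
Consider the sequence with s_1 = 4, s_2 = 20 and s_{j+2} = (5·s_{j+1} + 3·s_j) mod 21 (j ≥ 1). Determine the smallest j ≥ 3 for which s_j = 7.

We have s_1 = 4; s_2 = 20; s_3 = 7; s_4 = 11; s_5 = 13; s_6 = 14; s_7 = 4; s_8 = 20.
Since (s_7, s_8) = (s_1, s_2) = (4, 20) (two consecutive terms determine the rest), the sequence is periodic with period 6.
The value 7 first appears (with j ≥ 3) at s_3.

3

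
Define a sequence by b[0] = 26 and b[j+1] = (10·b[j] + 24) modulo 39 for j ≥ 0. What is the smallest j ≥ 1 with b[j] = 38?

3

b[0] = 26,  b[1] = 11,  b[2] = 17,  b[3] = 38,  b[4] = 14,  b[5] = 8,  b[6] = 26.
Since b[6] = b[0] = 26, the sequence is periodic with period 6.
The value 38 first appears (with j ≥ 1) at b[3].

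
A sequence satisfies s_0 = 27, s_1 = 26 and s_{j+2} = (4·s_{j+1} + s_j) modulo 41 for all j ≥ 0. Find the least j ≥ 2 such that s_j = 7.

We have s_0 = 27, s_1 = 26, s_2 = 8, s_3 = 17, s_4 = 35, s_5 = 34, s_6 = 7, s_7 = 21, s_8 = 9, s_9 = 16, s_{10} = 32, s_{11} = 21, s_{12} = 34, s_{13} = 34, s_{14} = 6, s_{15} = 17, s_{16} = 33, s_{17} = 26, s_{18} = 14, s_{19} = 0, s_{20} = 14, s_{21} = 15, s_{22} = 33, s_{23} = 24, s_{24} = 6, s_{25} = 7, s_{26} = 34, s_{27} = 20, s_{28} = 32, s_{29} = 25, s_{30} = 9, s_{31} = 20, s_{32} = 7, s_{33} = 7, s_{34} = 35, s_{35} = 24, s_{36} = 8, s_{37} = 15, s_{38} = 27, s_{39} = 0, s_{40} = 27, s_{41} = 26.
Since (s_{40}, s_{41}) = (s_0, s_1) = (27, 26) (two consecutive terms determine the rest), the sequence is periodic with period 40.
The value 7 first appears (with j ≥ 2) at s_6.

6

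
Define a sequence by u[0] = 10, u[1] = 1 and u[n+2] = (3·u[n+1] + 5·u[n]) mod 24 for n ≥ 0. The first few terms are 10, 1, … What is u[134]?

We have u[0] = 10; u[1] = 1; u[2] = 5; u[3] = 20; u[4] = 13; u[5] = 19; u[6] = 2; u[7] = 5; u[8] = 1; u[9] = 4; u[10] = 17; u[11] = 23; u[12] = 10; u[13] = 1.
The sequence repeats with period 12.
So u[134] = u[0 + ((134-0) mod 12)] = u[2] = 5.

5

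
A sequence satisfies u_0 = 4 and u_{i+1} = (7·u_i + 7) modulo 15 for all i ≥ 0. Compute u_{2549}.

0

Listing terms: u_0 = 4; u_1 = 5; u_2 = 12; u_3 = 1; u_4 = 14; u_5 = 0; u_6 = 7; u_7 = 11; u_8 = 9; u_9 = 10; u_{10} = 2; u_{11} = 6; u_{12} = 4.
The sequence repeats with period 12.
So u_{2549} = u_{0 + ((2549-0) mod 12)} = u_5 = 0.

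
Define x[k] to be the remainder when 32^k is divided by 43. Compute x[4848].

Computing terms: x[0] = 1,  x[1] = 32,  x[2] = 35,  x[3] = 2,  x[4] = 21,  x[5] = 27,  x[6] = 4,  x[7] = 42,  x[8] = 11,  x[9] = 8,  x[10] = 41,  x[11] = 22,  x[12] = 16,  x[13] = 39,  x[14] = 1.
Since x[14] = x[0] = 1, the sequence is periodic with period 14.
So x[4848] = x[0 + ((4848-0) mod 14)] = x[4] = 21.

21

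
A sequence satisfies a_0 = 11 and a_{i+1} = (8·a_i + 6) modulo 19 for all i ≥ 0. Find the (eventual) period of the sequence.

6

Listing terms: a_0 = 11,  a_1 = 18,  a_2 = 17,  a_3 = 9,  a_4 = 2,  a_5 = 3,  a_6 = 11.
The sequence repeats with period 6.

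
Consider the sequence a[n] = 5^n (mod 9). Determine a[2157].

Listing terms: a[0] = 1,  a[1] = 5,  a[2] = 7,  a[3] = 8,  a[4] = 4,  a[5] = 2,  a[6] = 1.
Since a[6] = a[0] = 1, the sequence is periodic with period 6.
(2157 - 0) mod 6 = 3, so a[2157] = a[3] = 8.

8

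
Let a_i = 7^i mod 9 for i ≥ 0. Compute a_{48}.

1

Listing terms: a_0 = 1,  a_1 = 7,  a_2 = 4,  a_3 = 1.
Since a_3 = a_0 = 1, the sequence is periodic with period 3.
(48 - 0) mod 3 = 0, so a_{48} = a_0 = 1.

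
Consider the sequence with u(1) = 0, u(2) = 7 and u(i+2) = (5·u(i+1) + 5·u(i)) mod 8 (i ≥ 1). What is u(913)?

u(1) = 0; u(2) = 7; u(3) = 3; u(4) = 2; u(5) = 1; u(6) = 7; u(7) = 0; u(8) = 3; u(9) = 7; u(10) = 2; u(11) = 5; u(12) = 3; u(13) = 0; u(14) = 7.
Since (u(13), u(14)) = (u(1), u(2)) = (0, 7) (two consecutive terms determine the rest), the sequence is periodic with period 12.
So u(913) = u(1 + ((913-1) mod 12)) = u(1) = 0.

0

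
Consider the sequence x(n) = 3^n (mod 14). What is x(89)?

x(0) = 1,  x(1) = 3,  x(2) = 9,  x(3) = 13,  x(4) = 11,  x(5) = 5,  x(6) = 1.
Since x(6) = x(0) = 1, the sequence is periodic with period 6.
So x(89) = x(0 + ((89-0) mod 6)) = x(5) = 5.

5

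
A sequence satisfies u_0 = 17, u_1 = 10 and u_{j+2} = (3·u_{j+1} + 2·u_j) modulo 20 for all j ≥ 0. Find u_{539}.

8

Listing terms: u_0 = 17,  u_1 = 10,  u_2 = 4,  u_3 = 12,  u_4 = 4,  u_5 = 16,  u_6 = 16,  u_7 = 0,  u_8 = 12,  u_9 = 16,  u_{10} = 12,  u_{11} = 8,  u_{12} = 8,  u_{13} = 0,  u_{14} = 16,  u_{15} = 8,  u_{16} = 16,  u_{17} = 4,  u_{18} = 4,  u_{19} = 0,  u_{20} = 8,  u_{21} = 4,  u_{22} = 8,  u_{23} = 12,  u_{24} = 12,  u_{25} = 0,  u_{26} = 4,  u_{27} = 12.
Since (u_{26}, u_{27}) = (u_2, u_3) = (4, 12) (two consecutive terms determine the rest), the sequence is eventually periodic: after a pre-period of length 2 it cycles with period 24.
For j ≥ 2, u_j depends only on (j - 2) mod 24. (539 - 2) mod 24 = 9, so u_{539} = u_{11} = 8.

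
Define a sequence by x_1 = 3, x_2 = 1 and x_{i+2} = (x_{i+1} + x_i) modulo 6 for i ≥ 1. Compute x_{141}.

We have x_1 = 3; x_2 = 1; x_3 = 4; x_4 = 5; x_5 = 3; x_6 = 2; x_7 = 5; x_8 = 1; x_9 = 0; x_{10} = 1; x_{11} = 1; x_{12} = 2; x_{13} = 3; x_{14} = 5; x_{15} = 2; x_{16} = 1; x_{17} = 3; x_{18} = 4; x_{19} = 1; x_{20} = 5; x_{21} = 0; x_{22} = 5; x_{23} = 5; x_{24} = 4; x_{25} = 3; x_{26} = 1.
Since (x_{25}, x_{26}) = (x_1, x_2) = (3, 1) (two consecutive terms determine the rest), the sequence is periodic with period 24.
So x_{141} = x_{1 + ((141-1) mod 24)} = x_{21} = 0.

0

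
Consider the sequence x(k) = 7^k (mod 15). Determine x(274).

We have x(1) = 7; x(2) = 4; x(3) = 13; x(4) = 1; x(5) = 7.
Since x(5) = x(1) = 7, the sequence is periodic with period 4.
So x(274) = x(1 + ((274-1) mod 4)) = x(2) = 4.

4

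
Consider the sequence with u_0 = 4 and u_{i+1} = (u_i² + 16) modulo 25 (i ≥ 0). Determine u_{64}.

Listing terms: u_0 = 4, u_1 = 7, u_2 = 15, u_3 = 16, u_4 = 22, u_5 = 0, u_6 = 16.
Since u_6 = u_3 = 16, the sequence is eventually periodic: after a pre-period of length 3 it cycles with period 3.
For i ≥ 3, u_i depends only on (i - 3) mod 3. (64 - 3) mod 3 = 1, so u_{64} = u_4 = 22.

22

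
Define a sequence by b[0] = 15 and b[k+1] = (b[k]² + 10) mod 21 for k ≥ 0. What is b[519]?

b[0] = 15, b[1] = 4, b[2] = 5, b[3] = 14, b[4] = 17, b[5] = 5.
Since b[5] = b[2] = 5, the sequence is eventually periodic: after a pre-period of length 2 it cycles with period 3.
For k ≥ 2, b[k] depends only on (k - 2) mod 3. (519 - 2) mod 3 = 1, so b[519] = b[3] = 14.

14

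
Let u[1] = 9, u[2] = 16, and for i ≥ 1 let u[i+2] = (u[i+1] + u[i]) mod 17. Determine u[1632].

Computing terms: u[1] = 9,  u[2] = 16,  u[3] = 8,  u[4] = 7,  u[5] = 15,  u[6] = 5,  u[7] = 3,  u[8] = 8,  u[9] = 11,  u[10] = 2,  u[11] = 13,  u[12] = 15,  u[13] = 11,  u[14] = 9,  u[15] = 3,  u[16] = 12,  u[17] = 15,  u[18] = 10,  u[19] = 8,  u[20] = 1,  u[21] = 9,  u[22] = 10,  u[23] = 2,  u[24] = 12,  u[25] = 14,  u[26] = 9,  u[27] = 6,  u[28] = 15,  u[29] = 4,  u[30] = 2,  u[31] = 6,  u[32] = 8,  u[33] = 14,  u[34] = 5,  u[35] = 2,  u[36] = 7,  u[37] = 9,  u[38] = 16.
Since (u[37], u[38]) = (u[1], u[2]) = (9, 16) (two consecutive terms determine the rest), the sequence is periodic with period 36.
So u[1632] = u[1 + ((1632-1) mod 36)] = u[12] = 15.

15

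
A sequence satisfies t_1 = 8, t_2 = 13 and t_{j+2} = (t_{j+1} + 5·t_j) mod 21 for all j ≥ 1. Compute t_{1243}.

20

We have t_1 = 8; t_2 = 13; t_3 = 11; t_4 = 13; t_5 = 5; t_6 = 7; t_7 = 11; t_8 = 4; t_9 = 17; t_{10} = 16; t_{11} = 17; t_{12} = 13; t_{13} = 14; t_{14} = 16; t_{15} = 2; t_{16} = 19; t_{17} = 8; t_{18} = 19; t_{19} = 17; t_{20} = 7; t_{21} = 8; t_{22} = 1; t_{23} = 20; t_{24} = 4; t_{25} = 20; t_{26} = 19; t_{27} = 14; t_{28} = 4; t_{29} = 11; t_{30} = 10; t_{31} = 2; t_{32} = 10; t_{33} = 20; t_{34} = 7; t_{35} = 2; t_{36} = 16; t_{37} = 5; t_{38} = 1; t_{39} = 5; t_{40} = 10; t_{41} = 14; t_{42} = 1; t_{43} = 8; t_{44} = 13.
The sequence repeats with period 42.
So t_{1243} = t_{1 + ((1243-1) mod 42)} = t_{25} = 20.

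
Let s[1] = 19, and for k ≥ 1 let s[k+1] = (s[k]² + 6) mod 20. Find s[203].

Computing terms: s[1] = 19,  s[2] = 7,  s[3] = 15,  s[4] = 11,  s[5] = 7.
Since s[5] = s[2] = 7, the sequence is eventually periodic: after a pre-period of length 1 it cycles with period 3.
For k ≥ 2, s[k] depends only on (k - 2) mod 3. (203 - 2) mod 3 = 0, so s[203] = s[2] = 7.

7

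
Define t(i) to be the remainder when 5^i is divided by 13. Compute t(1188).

1

Listing terms: t(1) = 5; t(2) = 12; t(3) = 8; t(4) = 1; t(5) = 5.
Since t(5) = t(1) = 5, the sequence is periodic with period 4.
(1188 - 1) mod 4 = 3, so t(1188) = t(4) = 1.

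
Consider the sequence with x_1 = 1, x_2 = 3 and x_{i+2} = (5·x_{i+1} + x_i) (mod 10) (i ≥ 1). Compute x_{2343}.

6

Listing terms: x_1 = 1,  x_2 = 3,  x_3 = 6,  x_4 = 3,  x_5 = 1,  x_6 = 8,  x_7 = 1,  x_8 = 3.
Since (x_7, x_8) = (x_1, x_2) = (1, 3) (two consecutive terms determine the rest), the sequence is periodic with period 6.
(2343 - 1) mod 6 = 2, so x_{2343} = x_3 = 6.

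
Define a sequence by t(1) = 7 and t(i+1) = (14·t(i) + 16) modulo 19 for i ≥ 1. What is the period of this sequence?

We have t(1) = 7, t(2) = 0, t(3) = 16, t(4) = 12, t(5) = 13, t(6) = 8, t(7) = 14, t(8) = 3, t(9) = 1, t(10) = 11, t(11) = 18, t(12) = 2, t(13) = 6, t(14) = 5, t(15) = 10, t(16) = 4, t(17) = 15, t(18) = 17, t(19) = 7.
Since t(19) = t(1) = 7, the sequence is periodic with period 18.

18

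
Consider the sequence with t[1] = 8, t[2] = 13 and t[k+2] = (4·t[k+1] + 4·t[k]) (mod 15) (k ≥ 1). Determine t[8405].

Computing terms: t[1] = 8, t[2] = 13, t[3] = 9, t[4] = 13, t[5] = 13, t[6] = 14, t[7] = 3, t[8] = 8, t[9] = 14, t[10] = 13, t[11] = 3, t[12] = 4, t[13] = 13, t[14] = 8, t[15] = 9, t[16] = 8, t[17] = 8, t[18] = 4, t[19] = 3, t[20] = 13, t[21] = 4, t[22] = 8, t[23] = 3, t[24] = 14, t[25] = 8, t[26] = 13.
Since (t[25], t[26]) = (t[1], t[2]) = (8, 13) (two consecutive terms determine the rest), the sequence is periodic with period 24.
So t[8405] = t[1 + ((8405-1) mod 24)] = t[5] = 13.

13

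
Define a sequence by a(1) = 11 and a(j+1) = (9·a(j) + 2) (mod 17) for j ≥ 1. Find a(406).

9

We have a(1) = 11, a(2) = 16, a(3) = 10, a(4) = 7, a(5) = 14, a(6) = 9, a(7) = 15, a(8) = 1, a(9) = 11.
Since a(9) = a(1) = 11, the sequence is periodic with period 8.
(406 - 1) mod 8 = 5, so a(406) = a(6) = 9.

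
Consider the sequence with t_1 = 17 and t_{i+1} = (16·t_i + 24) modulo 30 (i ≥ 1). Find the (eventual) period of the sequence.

Listing terms: t_1 = 17,  t_2 = 26,  t_3 = 20,  t_4 = 14,  t_5 = 8,  t_6 = 2,  t_7 = 26.
Since t_7 = t_2 = 26, the sequence is eventually periodic: after a pre-period of length 1 it cycles with period 5.

5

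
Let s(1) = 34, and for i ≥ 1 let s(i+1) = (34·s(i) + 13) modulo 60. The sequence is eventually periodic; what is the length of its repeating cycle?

Computing terms: s(1) = 34; s(2) = 29; s(3) = 39; s(4) = 19; s(5) = 59; s(6) = 39.
Since s(6) = s(3) = 39, the sequence is eventually periodic: after a pre-period of length 2 it cycles with period 3.

3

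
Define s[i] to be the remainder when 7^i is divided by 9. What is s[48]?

1

Computing terms: s[1] = 7,  s[2] = 4,  s[3] = 1,  s[4] = 7.
The sequence repeats with period 3.
So s[48] = s[1 + ((48-1) mod 3)] = s[3] = 1.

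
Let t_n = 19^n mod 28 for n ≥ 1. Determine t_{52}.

9

Computing terms: t_1 = 19, t_2 = 25, t_3 = 27, t_4 = 9, t_5 = 3, t_6 = 1, t_7 = 19.
Since t_7 = t_1 = 19, the sequence is periodic with period 6.
(52 - 1) mod 6 = 3, so t_{52} = t_4 = 9.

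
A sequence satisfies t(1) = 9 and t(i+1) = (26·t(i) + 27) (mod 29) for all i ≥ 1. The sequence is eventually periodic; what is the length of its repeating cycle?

28

Computing terms: t(1) = 9,  t(2) = 0,  t(3) = 27,  t(4) = 4,  t(5) = 15,  t(6) = 11,  t(7) = 23,  t(8) = 16,  t(9) = 8,  t(10) = 3,  t(11) = 18,  t(12) = 2,  t(13) = 21,  t(14) = 22,  t(15) = 19,  t(16) = 28,  t(17) = 1,  t(18) = 24,  t(19) = 13,  t(20) = 17,  t(21) = 5,  t(22) = 12,  t(23) = 20,  t(24) = 25,  t(25) = 10,  t(26) = 26,  t(27) = 7,  t(28) = 6,  t(29) = 9.
The sequence repeats with period 28.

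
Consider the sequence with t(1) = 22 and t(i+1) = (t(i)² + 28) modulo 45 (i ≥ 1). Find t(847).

Computing terms: t(1) = 22; t(2) = 17; t(3) = 2; t(4) = 32; t(5) = 17.
Since t(5) = t(2) = 17, the sequence is eventually periodic: after a pre-period of length 1 it cycles with period 3.
For i ≥ 2, t(i) depends only on (i - 2) mod 3. (847 - 2) mod 3 = 2, so t(847) = t(4) = 32.

32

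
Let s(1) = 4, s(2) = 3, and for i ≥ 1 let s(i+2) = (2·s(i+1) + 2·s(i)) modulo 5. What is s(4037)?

1

Listing terms: s(1) = 4,  s(2) = 3,  s(3) = 4,  s(4) = 4,  s(5) = 1,  s(6) = 0,  s(7) = 2,  s(8) = 4,  s(9) = 2,  s(10) = 2,  s(11) = 3,  s(12) = 0,  s(13) = 1,  s(14) = 2,  s(15) = 1,  s(16) = 1,  s(17) = 4,  s(18) = 0,  s(19) = 3,  s(20) = 1,  s(21) = 3,  s(22) = 3,  s(23) = 2,  s(24) = 0,  s(25) = 4,  s(26) = 3.
The sequence repeats with period 24.
(4037 - 1) mod 24 = 4, so s(4037) = s(5) = 1.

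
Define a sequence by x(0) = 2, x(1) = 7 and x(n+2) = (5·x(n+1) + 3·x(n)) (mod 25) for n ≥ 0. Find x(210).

11

Listing terms: x(0) = 2,  x(1) = 7,  x(2) = 16,  x(3) = 1,  x(4) = 3,  x(5) = 18,  x(6) = 24,  x(7) = 24,  x(8) = 17,  x(9) = 7,  x(10) = 11,  x(11) = 1,  x(12) = 13,  x(13) = 18,  x(14) = 4,  x(15) = 24,  x(16) = 7,  x(17) = 7,  x(18) = 6,  x(19) = 1,  x(20) = 23,  x(21) = 18,  x(22) = 9,  x(23) = 24,  x(24) = 22,  x(25) = 7,  x(26) = 1,  x(27) = 1,  x(28) = 8,  x(29) = 18,  x(30) = 14,  x(31) = 24,  x(32) = 12,  x(33) = 7,  x(34) = 21,  x(35) = 1,  x(36) = 18,  x(37) = 18,  x(38) = 19,  x(39) = 24,  x(40) = 2,  x(41) = 7.
The sequence repeats with period 40.
(210 - 0) mod 40 = 10, so x(210) = x(10) = 11.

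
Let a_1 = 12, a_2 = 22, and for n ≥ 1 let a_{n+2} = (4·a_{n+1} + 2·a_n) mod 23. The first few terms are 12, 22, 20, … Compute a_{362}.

16

We have a_1 = 12, a_2 = 22, a_3 = 20, a_4 = 9, a_5 = 7, a_6 = 0, a_7 = 14, a_8 = 10, a_9 = 22, a_{10} = 16, a_{11} = 16, a_{12} = 4, a_{13} = 2, a_{14} = 16, a_{15} = 22, a_{16} = 5, a_{17} = 18, a_{18} = 13, a_{19} = 19, a_{20} = 10, a_{21} = 9, a_{22} = 10, a_{23} = 12, a_{24} = 22.
The sequence repeats with period 22.
So a_{362} = a_{1 + ((362-1) mod 22)} = a_{10} = 16.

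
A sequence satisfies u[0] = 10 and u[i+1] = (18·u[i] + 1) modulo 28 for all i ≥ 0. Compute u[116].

We have u[0] = 10; u[1] = 13; u[2] = 11; u[3] = 3; u[4] = 27; u[5] = 11.
Since u[5] = u[2] = 11, the sequence is eventually periodic: after a pre-period of length 2 it cycles with period 3.
For i ≥ 2, u[i] depends only on (i - 2) mod 3. (116 - 2) mod 3 = 0, so u[116] = u[2] = 11.

11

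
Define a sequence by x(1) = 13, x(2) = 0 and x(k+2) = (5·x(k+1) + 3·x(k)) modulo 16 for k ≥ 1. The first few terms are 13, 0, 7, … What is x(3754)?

Listing terms: x(1) = 13, x(2) = 0, x(3) = 7, x(4) = 3, x(5) = 4, x(6) = 13, x(7) = 13, x(8) = 8, x(9) = 15, x(10) = 3, x(11) = 12, x(12) = 5, x(13) = 13, x(14) = 0.
Since (x(13), x(14)) = (x(1), x(2)) = (13, 0) (two consecutive terms determine the rest), the sequence is periodic with period 12.
So x(3754) = x(1 + ((3754-1) mod 12)) = x(10) = 3.

3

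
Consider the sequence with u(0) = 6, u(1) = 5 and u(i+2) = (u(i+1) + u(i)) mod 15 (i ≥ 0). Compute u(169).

11

We have u(0) = 6; u(1) = 5; u(2) = 11; u(3) = 1; u(4) = 12; u(5) = 13; u(6) = 10; u(7) = 8; u(8) = 3; u(9) = 11; u(10) = 14; u(11) = 10; u(12) = 9; u(13) = 4; u(14) = 13; u(15) = 2; u(16) = 0; u(17) = 2; u(18) = 2; u(19) = 4; u(20) = 6; u(21) = 10; u(22) = 1; u(23) = 11; u(24) = 12; u(25) = 8; u(26) = 5; u(27) = 13; u(28) = 3; u(29) = 1; u(30) = 4; u(31) = 5; u(32) = 9; u(33) = 14; u(34) = 8; u(35) = 7; u(36) = 0; u(37) = 7; u(38) = 7; u(39) = 14; u(40) = 6; u(41) = 5.
The sequence repeats with period 40.
So u(169) = u(0 + ((169-0) mod 40)) = u(9) = 11.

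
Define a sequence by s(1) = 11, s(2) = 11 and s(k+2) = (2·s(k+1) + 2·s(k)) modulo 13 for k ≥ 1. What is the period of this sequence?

We have s(1) = 11; s(2) = 11; s(3) = 5; s(4) = 6; s(5) = 9; s(6) = 4; s(7) = 0; s(8) = 8; s(9) = 3; s(10) = 9; s(11) = 11; s(12) = 1; s(13) = 11; s(14) = 11.
The sequence repeats with period 12.

12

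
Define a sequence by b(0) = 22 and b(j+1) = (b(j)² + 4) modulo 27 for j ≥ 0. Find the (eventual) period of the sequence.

9

Computing terms: b(0) = 22, b(1) = 2, b(2) = 8, b(3) = 14, b(4) = 11, b(5) = 17, b(6) = 23, b(7) = 20, b(8) = 26, b(9) = 5, b(10) = 2.
Since b(10) = b(1) = 2, the sequence is eventually periodic: after a pre-period of length 1 it cycles with period 9.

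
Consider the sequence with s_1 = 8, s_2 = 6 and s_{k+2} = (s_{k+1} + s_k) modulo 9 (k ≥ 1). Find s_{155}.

s_1 = 8,  s_2 = 6,  s_3 = 5,  s_4 = 2,  s_5 = 7,  s_6 = 0,  s_7 = 7,  s_8 = 7,  s_9 = 5,  s_{10} = 3,  s_{11} = 8,  s_{12} = 2,  s_{13} = 1,  s_{14} = 3,  s_{15} = 4,  s_{16} = 7,  s_{17} = 2,  s_{18} = 0,  s_{19} = 2,  s_{20} = 2,  s_{21} = 4,  s_{22} = 6,  s_{23} = 1,  s_{24} = 7,  s_{25} = 8,  s_{26} = 6.
The sequence repeats with period 24.
(155 - 1) mod 24 = 10, so s_{155} = s_{11} = 8.

8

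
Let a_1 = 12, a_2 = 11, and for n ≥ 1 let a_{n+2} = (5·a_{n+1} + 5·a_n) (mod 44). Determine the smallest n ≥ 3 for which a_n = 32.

7

Listing terms: a_1 = 12, a_2 = 11, a_3 = 27, a_4 = 14, a_5 = 29, a_6 = 39, a_7 = 32, a_8 = 3, a_9 = 43, a_{10} = 10, a_{11} = 1, a_{12} = 11, a_{13} = 16, a_{14} = 3, a_{15} = 7, a_{16} = 6, a_{17} = 21, a_{18} = 3, a_{19} = 32, a_{20} = 43, a_{21} = 23, a_{22} = 22, a_{23} = 5, a_{24} = 3, a_{25} = 40, a_{26} = 39, a_{27} = 43, a_{28} = 14, a_{29} = 21, a_{30} = 43, a_{31} = 12, a_{32} = 11.
Since (a_{31}, a_{32}) = (a_1, a_2) = (12, 11) (two consecutive terms determine the rest), the sequence is periodic with period 30.
The value 32 first appears (with n ≥ 3) at a_7.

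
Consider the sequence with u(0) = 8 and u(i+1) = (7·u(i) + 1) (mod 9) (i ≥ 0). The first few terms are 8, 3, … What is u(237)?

2

Computing terms: u(0) = 8,  u(1) = 3,  u(2) = 4,  u(3) = 2,  u(4) = 6,  u(5) = 7,  u(6) = 5,  u(7) = 0,  u(8) = 1,  u(9) = 8.
The sequence repeats with period 9.
So u(237) = u(0 + ((237-0) mod 9)) = u(3) = 2.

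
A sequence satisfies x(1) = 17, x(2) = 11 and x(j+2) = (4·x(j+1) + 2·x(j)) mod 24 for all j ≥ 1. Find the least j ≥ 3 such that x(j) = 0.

9

Computing terms: x(1) = 17; x(2) = 11; x(3) = 6; x(4) = 22; x(5) = 4; x(6) = 12; x(7) = 8; x(8) = 8; x(9) = 0; x(10) = 16; x(11) = 16; x(12) = 0; x(13) = 8; x(14) = 8.
Since (x(13), x(14)) = (x(7), x(8)) = (8, 8) (two consecutive terms determine the rest), the sequence is eventually periodic: after a pre-period of length 6 it cycles with period 6.
The value 0 first appears (with j ≥ 3) at x(9).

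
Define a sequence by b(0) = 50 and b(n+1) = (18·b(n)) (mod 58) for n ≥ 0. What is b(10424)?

46

Listing terms: b(0) = 50,  b(1) = 30,  b(2) = 18,  b(3) = 34,  b(4) = 32,  b(5) = 54,  b(6) = 44,  b(7) = 38,  b(8) = 46,  b(9) = 16,  b(10) = 56,  b(11) = 22,  b(12) = 48,  b(13) = 52,  b(14) = 8,  b(15) = 28,  b(16) = 40,  b(17) = 24,  b(18) = 26,  b(19) = 4,  b(20) = 14,  b(21) = 20,  b(22) = 12,  b(23) = 42,  b(24) = 2,  b(25) = 36,  b(26) = 10,  b(27) = 6,  b(28) = 50.
Since b(28) = b(0) = 50, the sequence is periodic with period 28.
(10424 - 0) mod 28 = 8, so b(10424) = b(8) = 46.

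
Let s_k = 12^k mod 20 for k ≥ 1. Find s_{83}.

8

Listing terms: s_1 = 12, s_2 = 4, s_3 = 8, s_4 = 16, s_5 = 12.
The sequence repeats with period 4.
(83 - 1) mod 4 = 2, so s_{83} = s_3 = 8.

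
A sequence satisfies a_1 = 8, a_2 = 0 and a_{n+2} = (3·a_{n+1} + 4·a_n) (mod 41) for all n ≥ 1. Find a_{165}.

We have a_1 = 8; a_2 = 0; a_3 = 32; a_4 = 14; a_5 = 6; a_6 = 33; a_7 = 0; a_8 = 9; a_9 = 27; a_{10} = 35; a_{11} = 8; a_{12} = 0.
Since (a_{11}, a_{12}) = (a_1, a_2) = (8, 0) (two consecutive terms determine the rest), the sequence is periodic with period 10.
(165 - 1) mod 10 = 4, so a_{165} = a_5 = 6.

6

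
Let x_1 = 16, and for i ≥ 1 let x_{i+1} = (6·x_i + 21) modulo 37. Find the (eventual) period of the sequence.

Listing terms: x_1 = 16, x_2 = 6, x_3 = 20, x_4 = 30, x_5 = 16.
The sequence repeats with period 4.

4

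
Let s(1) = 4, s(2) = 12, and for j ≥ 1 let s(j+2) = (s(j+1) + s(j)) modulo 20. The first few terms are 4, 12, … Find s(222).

12

Listing terms: s(1) = 4; s(2) = 12; s(3) = 16; s(4) = 8; s(5) = 4; s(6) = 12.
Since (s(5), s(6)) = (s(1), s(2)) = (4, 12) (two consecutive terms determine the rest), the sequence is periodic with period 4.
So s(222) = s(1 + ((222-1) mod 4)) = s(2) = 12.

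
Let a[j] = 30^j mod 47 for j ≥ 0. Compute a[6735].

We have a[0] = 1, a[1] = 30, a[2] = 7, a[3] = 22, a[4] = 2, a[5] = 13, a[6] = 14, a[7] = 44, a[8] = 4, a[9] = 26, a[10] = 28, a[11] = 41, a[12] = 8, a[13] = 5, a[14] = 9, a[15] = 35, a[16] = 16, a[17] = 10, a[18] = 18, a[19] = 23, a[20] = 32, a[21] = 20, a[22] = 36, a[23] = 46, a[24] = 17, a[25] = 40, a[26] = 25, a[27] = 45, a[28] = 34, a[29] = 33, a[30] = 3, a[31] = 43, a[32] = 21, a[33] = 19, a[34] = 6, a[35] = 39, a[36] = 42, a[37] = 38, a[38] = 12, a[39] = 31, a[40] = 37, a[41] = 29, a[42] = 24, a[43] = 15, a[44] = 27, a[45] = 11, a[46] = 1.
Since a[46] = a[0] = 1, the sequence is periodic with period 46.
(6735 - 0) mod 46 = 19, so a[6735] = a[19] = 23.

23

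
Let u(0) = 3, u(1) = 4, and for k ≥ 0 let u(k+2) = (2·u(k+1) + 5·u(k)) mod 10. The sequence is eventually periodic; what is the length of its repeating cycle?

Computing terms: u(0) = 3; u(1) = 4; u(2) = 3; u(3) = 6; u(4) = 7; u(5) = 4; u(6) = 3.
Since (u(5), u(6)) = (u(1), u(2)) = (4, 3) (two consecutive terms determine the rest), the sequence is eventually periodic: after a pre-period of length 1 it cycles with period 4.

4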